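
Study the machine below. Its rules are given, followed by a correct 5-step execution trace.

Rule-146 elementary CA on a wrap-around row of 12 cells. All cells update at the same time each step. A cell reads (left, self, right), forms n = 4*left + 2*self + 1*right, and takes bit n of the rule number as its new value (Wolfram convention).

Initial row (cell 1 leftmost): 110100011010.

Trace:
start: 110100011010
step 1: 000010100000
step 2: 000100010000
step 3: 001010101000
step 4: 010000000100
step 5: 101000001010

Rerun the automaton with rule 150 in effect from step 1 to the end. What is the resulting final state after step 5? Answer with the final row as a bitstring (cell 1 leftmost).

100110011001

(re-executing steps 1..5 under rule 150; state before step 1: 110100011010)
step 1: 000110100010
step 2: 001000110111
step 3: 111101000010
step 4: 011001100110
step 5: 100110011001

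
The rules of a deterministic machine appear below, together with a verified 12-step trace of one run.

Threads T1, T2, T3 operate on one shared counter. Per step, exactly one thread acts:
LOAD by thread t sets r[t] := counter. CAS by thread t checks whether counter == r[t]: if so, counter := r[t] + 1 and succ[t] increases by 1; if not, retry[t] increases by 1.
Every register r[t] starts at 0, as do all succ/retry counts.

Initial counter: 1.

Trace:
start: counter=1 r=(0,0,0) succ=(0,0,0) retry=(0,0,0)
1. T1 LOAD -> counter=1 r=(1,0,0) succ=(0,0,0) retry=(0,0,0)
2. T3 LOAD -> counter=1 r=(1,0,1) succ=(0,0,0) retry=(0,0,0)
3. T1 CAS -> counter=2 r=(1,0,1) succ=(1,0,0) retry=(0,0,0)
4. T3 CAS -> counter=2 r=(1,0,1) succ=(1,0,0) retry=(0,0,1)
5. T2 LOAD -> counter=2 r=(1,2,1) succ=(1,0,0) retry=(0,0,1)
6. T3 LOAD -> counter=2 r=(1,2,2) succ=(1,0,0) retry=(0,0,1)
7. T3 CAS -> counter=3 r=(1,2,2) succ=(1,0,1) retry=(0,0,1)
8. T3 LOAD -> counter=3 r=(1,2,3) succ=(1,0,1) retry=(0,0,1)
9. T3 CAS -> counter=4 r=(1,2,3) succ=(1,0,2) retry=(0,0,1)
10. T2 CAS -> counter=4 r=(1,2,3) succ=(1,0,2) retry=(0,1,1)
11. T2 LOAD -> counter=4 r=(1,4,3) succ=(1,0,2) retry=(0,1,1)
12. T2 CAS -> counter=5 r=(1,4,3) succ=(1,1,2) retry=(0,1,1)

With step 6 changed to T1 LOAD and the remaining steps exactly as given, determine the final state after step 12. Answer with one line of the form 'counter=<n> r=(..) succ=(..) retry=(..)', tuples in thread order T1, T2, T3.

counter=4 r=(2,3,2) succ=(1,1,1) retry=(0,1,2)

(re-executing from step 6 with the substitution; state before step 6: counter=2 r=(1,2,1) succ=(1,0,0) retry=(0,0,1))
6. T1 LOAD -> counter=2 r=(2,2,1) succ=(1,0,0) retry=(0,0,1)
7. T3 CAS -> counter=2 r=(2,2,1) succ=(1,0,0) retry=(0,0,2)
8. T3 LOAD -> counter=2 r=(2,2,2) succ=(1,0,0) retry=(0,0,2)
9. T3 CAS -> counter=3 r=(2,2,2) succ=(1,0,1) retry=(0,0,2)
10. T2 CAS -> counter=3 r=(2,2,2) succ=(1,0,1) retry=(0,1,2)
11. T2 LOAD -> counter=3 r=(2,3,2) succ=(1,0,1) retry=(0,1,2)
12. T2 CAS -> counter=4 r=(2,3,2) succ=(1,1,1) retry=(0,1,2)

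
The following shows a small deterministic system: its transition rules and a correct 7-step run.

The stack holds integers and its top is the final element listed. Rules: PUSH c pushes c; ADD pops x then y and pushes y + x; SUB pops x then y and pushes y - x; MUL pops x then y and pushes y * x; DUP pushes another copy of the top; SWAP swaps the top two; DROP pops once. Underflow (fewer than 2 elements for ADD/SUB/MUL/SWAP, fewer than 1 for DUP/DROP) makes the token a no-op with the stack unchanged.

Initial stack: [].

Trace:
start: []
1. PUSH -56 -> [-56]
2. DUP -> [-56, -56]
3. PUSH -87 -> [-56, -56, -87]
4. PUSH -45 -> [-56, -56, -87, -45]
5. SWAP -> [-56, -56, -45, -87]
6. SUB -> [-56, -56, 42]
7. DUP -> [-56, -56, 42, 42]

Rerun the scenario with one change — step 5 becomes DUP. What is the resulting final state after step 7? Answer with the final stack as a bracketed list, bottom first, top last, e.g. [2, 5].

(re-executing from step 5 with the substitution; state before step 5: [-56, -56, -87, -45])
5. DUP -> [-56, -56, -87, -45, -45]
6. SUB -> [-56, -56, -87, 0]
7. DUP -> [-56, -56, -87, 0, 0]

[-56, -56, -87, 0, 0]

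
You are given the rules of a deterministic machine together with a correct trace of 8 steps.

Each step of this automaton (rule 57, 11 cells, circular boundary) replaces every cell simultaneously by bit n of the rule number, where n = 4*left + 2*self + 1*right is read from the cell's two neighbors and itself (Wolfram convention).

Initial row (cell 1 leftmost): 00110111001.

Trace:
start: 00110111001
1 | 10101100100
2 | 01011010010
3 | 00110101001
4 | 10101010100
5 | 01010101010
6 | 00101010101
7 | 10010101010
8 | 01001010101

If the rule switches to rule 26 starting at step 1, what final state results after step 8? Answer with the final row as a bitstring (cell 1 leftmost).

10010011011

(re-executing steps 1..8 under rule 26; state before step 1: 00110111001)
1 | 11100100110
2 | 10011011100
3 | 01110010011
4 | 01001101110
5 | 10111001001
6 | 00100110111
7 | 11011100100
8 | 10010011011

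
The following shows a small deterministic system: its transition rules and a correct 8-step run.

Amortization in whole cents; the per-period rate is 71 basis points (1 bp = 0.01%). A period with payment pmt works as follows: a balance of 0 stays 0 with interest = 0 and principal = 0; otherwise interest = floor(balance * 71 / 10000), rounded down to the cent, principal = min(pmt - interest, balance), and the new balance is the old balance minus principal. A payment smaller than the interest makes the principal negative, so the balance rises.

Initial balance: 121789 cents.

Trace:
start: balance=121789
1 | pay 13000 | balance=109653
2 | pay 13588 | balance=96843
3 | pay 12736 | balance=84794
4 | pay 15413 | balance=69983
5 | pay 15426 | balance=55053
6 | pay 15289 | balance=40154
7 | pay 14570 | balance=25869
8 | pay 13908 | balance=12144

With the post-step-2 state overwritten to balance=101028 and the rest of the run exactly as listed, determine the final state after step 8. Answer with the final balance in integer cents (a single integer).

16511

state after step 2 := balance=101028
3 | pay 12736 | balance=89009
4 | pay 15413 | balance=74227
5 | pay 15426 | balance=59328
6 | pay 15289 | balance=44460
7 | pay 14570 | balance=30205
8 | pay 13908 | balance=16511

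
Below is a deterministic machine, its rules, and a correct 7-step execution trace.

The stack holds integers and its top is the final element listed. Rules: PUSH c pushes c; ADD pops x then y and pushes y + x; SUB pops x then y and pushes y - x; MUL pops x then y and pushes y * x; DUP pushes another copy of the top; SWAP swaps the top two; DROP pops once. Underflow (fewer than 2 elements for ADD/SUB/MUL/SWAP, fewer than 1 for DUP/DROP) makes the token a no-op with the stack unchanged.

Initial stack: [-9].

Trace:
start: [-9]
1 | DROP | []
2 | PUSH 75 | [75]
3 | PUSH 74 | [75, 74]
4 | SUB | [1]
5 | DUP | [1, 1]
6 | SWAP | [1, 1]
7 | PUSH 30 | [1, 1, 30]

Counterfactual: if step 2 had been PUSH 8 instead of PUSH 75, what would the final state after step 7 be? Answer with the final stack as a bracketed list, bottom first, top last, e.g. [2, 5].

(re-executing from step 2 with the substitution; state before step 2: [])
2 | PUSH 8 | [8]
3 | PUSH 74 | [8, 74]
4 | SUB | [-66]
5 | DUP | [-66, -66]
6 | SWAP | [-66, -66]
7 | PUSH 30 | [-66, -66, 30]

[-66, -66, 30]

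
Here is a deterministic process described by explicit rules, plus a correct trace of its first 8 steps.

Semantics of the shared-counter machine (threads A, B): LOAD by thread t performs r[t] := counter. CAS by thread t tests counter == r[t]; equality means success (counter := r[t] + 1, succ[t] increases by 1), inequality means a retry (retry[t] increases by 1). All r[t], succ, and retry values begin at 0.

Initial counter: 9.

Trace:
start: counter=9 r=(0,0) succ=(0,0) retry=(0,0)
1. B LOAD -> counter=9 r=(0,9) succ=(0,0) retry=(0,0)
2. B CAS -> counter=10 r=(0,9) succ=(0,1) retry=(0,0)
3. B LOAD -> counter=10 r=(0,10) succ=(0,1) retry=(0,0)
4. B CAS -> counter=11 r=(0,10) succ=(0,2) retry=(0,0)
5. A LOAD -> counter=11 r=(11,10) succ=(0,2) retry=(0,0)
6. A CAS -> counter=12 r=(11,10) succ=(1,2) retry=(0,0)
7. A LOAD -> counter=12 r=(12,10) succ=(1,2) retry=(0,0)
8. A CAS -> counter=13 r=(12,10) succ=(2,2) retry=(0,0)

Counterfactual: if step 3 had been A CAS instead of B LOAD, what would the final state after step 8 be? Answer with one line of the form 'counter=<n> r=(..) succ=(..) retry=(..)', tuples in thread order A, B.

counter=12 r=(11,9) succ=(2,1) retry=(1,1)

(re-executing from step 3 with the substitution; state before step 3: counter=10 r=(0,9) succ=(0,1) retry=(0,0))
3. A CAS -> counter=10 r=(0,9) succ=(0,1) retry=(1,0)
4. B CAS -> counter=10 r=(0,9) succ=(0,1) retry=(1,1)
5. A LOAD -> counter=10 r=(10,9) succ=(0,1) retry=(1,1)
6. A CAS -> counter=11 r=(10,9) succ=(1,1) retry=(1,1)
7. A LOAD -> counter=11 r=(11,9) succ=(1,1) retry=(1,1)
8. A CAS -> counter=12 r=(11,9) succ=(2,1) retry=(1,1)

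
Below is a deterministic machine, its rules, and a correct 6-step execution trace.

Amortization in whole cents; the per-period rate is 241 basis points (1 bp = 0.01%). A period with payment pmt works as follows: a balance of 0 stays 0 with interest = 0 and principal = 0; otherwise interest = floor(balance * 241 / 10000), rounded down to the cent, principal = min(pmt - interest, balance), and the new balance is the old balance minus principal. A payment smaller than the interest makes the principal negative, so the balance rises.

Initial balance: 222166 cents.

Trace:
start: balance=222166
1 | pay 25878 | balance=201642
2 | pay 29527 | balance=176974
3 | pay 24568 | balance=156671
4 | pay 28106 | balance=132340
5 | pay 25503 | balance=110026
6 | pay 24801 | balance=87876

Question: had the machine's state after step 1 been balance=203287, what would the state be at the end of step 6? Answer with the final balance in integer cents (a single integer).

state after step 1 := balance=203287
2 | pay 29527 | balance=178659
3 | pay 24568 | balance=158396
4 | pay 28106 | balance=134107
5 | pay 25503 | balance=111835
6 | pay 24801 | balance=89729

89729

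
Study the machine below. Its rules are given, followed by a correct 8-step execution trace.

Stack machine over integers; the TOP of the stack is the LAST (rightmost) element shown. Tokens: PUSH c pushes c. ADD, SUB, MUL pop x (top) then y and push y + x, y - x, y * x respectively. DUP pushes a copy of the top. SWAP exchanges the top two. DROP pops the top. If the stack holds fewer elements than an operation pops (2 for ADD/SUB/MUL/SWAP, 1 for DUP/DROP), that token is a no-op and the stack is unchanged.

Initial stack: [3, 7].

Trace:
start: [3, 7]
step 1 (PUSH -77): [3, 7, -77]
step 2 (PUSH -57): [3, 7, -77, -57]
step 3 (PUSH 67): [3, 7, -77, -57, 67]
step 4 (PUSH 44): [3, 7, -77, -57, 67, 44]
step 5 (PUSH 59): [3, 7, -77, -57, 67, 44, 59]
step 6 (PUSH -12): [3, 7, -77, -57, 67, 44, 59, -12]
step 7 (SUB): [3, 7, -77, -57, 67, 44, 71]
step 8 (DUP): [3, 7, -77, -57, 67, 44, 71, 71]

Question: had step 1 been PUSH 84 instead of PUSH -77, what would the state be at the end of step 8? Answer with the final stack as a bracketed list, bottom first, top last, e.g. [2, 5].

[3, 7, 84, -57, 67, 44, 71, 71]

(re-executing from step 1 with the substitution; state before step 1: [3, 7])
step 1 (PUSH 84): [3, 7, 84]
step 2 (PUSH -57): [3, 7, 84, -57]
step 3 (PUSH 67): [3, 7, 84, -57, 67]
step 4 (PUSH 44): [3, 7, 84, -57, 67, 44]
step 5 (PUSH 59): [3, 7, 84, -57, 67, 44, 59]
step 6 (PUSH -12): [3, 7, 84, -57, 67, 44, 59, -12]
step 7 (SUB): [3, 7, 84, -57, 67, 44, 71]
step 8 (DUP): [3, 7, 84, -57, 67, 44, 71, 71]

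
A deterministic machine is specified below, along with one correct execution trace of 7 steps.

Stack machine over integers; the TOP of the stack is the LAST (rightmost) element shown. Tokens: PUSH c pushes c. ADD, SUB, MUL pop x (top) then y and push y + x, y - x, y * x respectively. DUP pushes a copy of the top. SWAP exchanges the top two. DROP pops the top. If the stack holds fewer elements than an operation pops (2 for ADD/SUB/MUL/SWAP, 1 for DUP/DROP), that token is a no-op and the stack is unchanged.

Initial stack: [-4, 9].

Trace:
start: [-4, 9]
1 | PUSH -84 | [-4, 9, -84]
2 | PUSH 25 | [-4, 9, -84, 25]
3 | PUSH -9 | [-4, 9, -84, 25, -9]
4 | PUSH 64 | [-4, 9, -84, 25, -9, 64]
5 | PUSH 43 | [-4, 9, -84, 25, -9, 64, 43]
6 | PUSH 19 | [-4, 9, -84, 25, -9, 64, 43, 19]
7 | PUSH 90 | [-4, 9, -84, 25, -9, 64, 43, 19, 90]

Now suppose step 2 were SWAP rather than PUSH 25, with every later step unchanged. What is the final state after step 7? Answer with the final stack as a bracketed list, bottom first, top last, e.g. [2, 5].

[-4, -84, 9, -9, 64, 43, 19, 90]

(re-executing from step 2 with the substitution; state before step 2: [-4, 9, -84])
2 | SWAP | [-4, -84, 9]
3 | PUSH -9 | [-4, -84, 9, -9]
4 | PUSH 64 | [-4, -84, 9, -9, 64]
5 | PUSH 43 | [-4, -84, 9, -9, 64, 43]
6 | PUSH 19 | [-4, -84, 9, -9, 64, 43, 19]
7 | PUSH 90 | [-4, -84, 9, -9, 64, 43, 19, 90]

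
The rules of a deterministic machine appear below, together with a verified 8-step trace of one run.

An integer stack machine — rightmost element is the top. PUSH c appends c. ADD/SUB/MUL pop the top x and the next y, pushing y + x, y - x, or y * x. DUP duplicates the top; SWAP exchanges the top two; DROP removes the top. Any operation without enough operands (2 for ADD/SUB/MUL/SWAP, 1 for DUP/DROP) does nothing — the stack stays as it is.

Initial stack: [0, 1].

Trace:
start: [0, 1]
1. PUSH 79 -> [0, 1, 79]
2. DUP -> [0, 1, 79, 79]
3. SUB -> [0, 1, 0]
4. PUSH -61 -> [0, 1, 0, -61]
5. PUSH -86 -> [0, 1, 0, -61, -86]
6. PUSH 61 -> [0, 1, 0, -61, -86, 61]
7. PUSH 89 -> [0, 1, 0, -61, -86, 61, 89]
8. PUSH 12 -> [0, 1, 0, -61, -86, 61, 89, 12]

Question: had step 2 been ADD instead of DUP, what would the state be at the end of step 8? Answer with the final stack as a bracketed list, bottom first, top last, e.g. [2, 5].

(re-executing from step 2 with the substitution; state before step 2: [0, 1, 79])
2. ADD -> [0, 80]
3. SUB -> [-80]
4. PUSH -61 -> [-80, -61]
5. PUSH -86 -> [-80, -61, -86]
6. PUSH 61 -> [-80, -61, -86, 61]
7. PUSH 89 -> [-80, -61, -86, 61, 89]
8. PUSH 12 -> [-80, -61, -86, 61, 89, 12]

[-80, -61, -86, 61, 89, 12]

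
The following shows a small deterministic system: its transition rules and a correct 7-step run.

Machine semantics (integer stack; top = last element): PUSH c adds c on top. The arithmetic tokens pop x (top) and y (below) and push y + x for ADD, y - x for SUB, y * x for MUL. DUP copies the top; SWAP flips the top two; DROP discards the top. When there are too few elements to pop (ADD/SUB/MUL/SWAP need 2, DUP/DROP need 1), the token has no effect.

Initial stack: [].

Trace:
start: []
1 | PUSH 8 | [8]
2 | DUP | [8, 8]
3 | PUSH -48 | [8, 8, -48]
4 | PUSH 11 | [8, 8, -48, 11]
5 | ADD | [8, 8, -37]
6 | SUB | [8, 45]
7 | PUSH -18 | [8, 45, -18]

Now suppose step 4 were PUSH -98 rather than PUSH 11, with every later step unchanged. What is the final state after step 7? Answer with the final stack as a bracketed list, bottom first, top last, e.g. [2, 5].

[8, 154, -18]

(re-executing from step 4 with the substitution; state before step 4: [8, 8, -48])
4 | PUSH -98 | [8, 8, -48, -98]
5 | ADD | [8, 8, -146]
6 | SUB | [8, 154]
7 | PUSH -18 | [8, 154, -18]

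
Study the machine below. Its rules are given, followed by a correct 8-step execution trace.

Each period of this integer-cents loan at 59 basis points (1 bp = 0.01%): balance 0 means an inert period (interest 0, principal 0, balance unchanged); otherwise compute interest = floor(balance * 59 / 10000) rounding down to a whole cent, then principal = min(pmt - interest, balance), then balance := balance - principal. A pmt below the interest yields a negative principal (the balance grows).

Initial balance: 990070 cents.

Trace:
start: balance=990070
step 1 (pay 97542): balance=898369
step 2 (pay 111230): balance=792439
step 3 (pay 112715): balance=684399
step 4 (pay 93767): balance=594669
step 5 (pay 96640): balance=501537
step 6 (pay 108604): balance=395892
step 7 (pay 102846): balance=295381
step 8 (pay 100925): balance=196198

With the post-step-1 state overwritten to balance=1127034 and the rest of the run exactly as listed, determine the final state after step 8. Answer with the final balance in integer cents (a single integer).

state after step 1 := balance=1127034
step 2 (pay 111230): balance=1022453
step 3 (pay 112715): balance=915770
step 4 (pay 93767): balance=827406
step 5 (pay 96640): balance=735647
step 6 (pay 108604): balance=631383
step 7 (pay 102846): balance=532262
step 8 (pay 100925): balance=434477

434477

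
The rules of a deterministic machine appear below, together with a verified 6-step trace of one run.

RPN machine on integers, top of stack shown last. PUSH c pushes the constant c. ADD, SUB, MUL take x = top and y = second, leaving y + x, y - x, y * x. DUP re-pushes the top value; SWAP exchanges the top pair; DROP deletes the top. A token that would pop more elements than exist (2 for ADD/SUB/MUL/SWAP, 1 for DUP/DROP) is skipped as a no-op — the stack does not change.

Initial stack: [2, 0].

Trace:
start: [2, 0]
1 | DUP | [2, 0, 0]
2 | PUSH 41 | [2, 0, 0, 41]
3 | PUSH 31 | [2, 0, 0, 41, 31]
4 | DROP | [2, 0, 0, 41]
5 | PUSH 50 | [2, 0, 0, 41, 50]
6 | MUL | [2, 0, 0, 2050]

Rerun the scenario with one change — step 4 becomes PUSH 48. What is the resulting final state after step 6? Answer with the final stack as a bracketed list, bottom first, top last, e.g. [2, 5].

[2, 0, 0, 41, 31, 2400]

(re-executing from step 4 with the substitution; state before step 4: [2, 0, 0, 41, 31])
4 | PUSH 48 | [2, 0, 0, 41, 31, 48]
5 | PUSH 50 | [2, 0, 0, 41, 31, 48, 50]
6 | MUL | [2, 0, 0, 41, 31, 2400]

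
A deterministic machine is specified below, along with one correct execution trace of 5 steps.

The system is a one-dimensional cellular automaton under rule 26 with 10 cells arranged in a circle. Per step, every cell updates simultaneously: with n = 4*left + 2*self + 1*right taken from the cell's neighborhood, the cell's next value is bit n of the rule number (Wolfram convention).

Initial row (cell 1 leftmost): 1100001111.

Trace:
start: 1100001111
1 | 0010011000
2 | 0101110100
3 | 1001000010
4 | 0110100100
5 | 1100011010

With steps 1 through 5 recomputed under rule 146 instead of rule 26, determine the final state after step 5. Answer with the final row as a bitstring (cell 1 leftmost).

(re-executing steps 1..5 under rule 146; state before step 1: 1100001111)
1 | 1010010111
2 | 0001100011
3 | 1010010100
4 | 0001100011
5 | 1010010100

1010010100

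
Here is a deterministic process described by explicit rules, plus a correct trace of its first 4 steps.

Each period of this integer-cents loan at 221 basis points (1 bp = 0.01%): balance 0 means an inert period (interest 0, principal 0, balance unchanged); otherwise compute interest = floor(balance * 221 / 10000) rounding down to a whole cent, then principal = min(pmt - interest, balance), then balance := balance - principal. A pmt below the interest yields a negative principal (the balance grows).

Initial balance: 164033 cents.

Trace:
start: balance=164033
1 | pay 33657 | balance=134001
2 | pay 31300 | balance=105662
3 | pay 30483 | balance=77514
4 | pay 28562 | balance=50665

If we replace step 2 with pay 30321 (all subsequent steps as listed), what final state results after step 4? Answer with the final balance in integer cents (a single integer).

51687

(re-executing from step 2 with the substitution; state before step 2: balance=134001)
2 | pay 30321 | balance=106641
3 | pay 30483 | balance=78514
4 | pay 28562 | balance=51687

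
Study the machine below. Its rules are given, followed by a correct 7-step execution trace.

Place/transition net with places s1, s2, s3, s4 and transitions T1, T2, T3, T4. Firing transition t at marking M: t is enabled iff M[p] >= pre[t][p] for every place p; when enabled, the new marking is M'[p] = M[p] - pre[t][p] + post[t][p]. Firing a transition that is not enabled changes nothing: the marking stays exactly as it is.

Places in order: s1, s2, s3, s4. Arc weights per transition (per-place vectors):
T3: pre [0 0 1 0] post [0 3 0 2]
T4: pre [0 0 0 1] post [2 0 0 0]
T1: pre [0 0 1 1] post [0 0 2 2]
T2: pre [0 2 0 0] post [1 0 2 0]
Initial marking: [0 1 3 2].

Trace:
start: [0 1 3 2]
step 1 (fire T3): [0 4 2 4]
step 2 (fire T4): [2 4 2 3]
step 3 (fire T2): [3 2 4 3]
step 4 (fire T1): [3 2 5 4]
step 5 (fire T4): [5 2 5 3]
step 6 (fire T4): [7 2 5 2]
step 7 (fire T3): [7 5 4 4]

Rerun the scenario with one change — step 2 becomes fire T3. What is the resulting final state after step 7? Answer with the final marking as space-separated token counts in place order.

5 8 3 7

(re-executing from step 2 with the substitution; state before step 2: [0 4 2 4])
step 2 (fire T3): [0 7 1 6]
step 3 (fire T2): [1 5 3 6]
step 4 (fire T1): [1 5 4 7]
step 5 (fire T4): [3 5 4 6]
step 6 (fire T4): [5 5 4 5]
step 7 (fire T3): [5 8 3 7]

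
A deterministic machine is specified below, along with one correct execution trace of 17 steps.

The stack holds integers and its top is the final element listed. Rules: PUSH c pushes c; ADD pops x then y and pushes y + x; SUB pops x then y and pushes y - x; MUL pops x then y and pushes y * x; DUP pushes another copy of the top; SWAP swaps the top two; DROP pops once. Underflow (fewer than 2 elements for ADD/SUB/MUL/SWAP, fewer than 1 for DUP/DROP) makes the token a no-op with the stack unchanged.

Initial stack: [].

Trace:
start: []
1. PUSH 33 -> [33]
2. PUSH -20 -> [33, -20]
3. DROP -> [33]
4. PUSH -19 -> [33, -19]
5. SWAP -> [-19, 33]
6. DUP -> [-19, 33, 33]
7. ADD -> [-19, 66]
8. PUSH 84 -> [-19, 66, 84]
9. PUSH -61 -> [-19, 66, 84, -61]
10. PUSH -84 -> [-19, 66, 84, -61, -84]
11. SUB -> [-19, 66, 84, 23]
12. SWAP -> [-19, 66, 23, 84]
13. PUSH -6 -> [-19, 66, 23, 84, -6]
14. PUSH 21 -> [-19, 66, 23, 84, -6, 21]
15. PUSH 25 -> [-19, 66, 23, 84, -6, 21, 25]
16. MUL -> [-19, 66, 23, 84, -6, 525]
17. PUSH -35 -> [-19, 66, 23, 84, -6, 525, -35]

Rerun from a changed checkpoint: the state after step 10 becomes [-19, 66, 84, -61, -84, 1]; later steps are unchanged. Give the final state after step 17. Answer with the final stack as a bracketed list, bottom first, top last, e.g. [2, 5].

[-19, 66, 84, -85, -61, -6, 525, -35]

state after step 10 := [-19, 66, 84, -61, -84, 1]
11. SUB -> [-19, 66, 84, -61, -85]
12. SWAP -> [-19, 66, 84, -85, -61]
13. PUSH -6 -> [-19, 66, 84, -85, -61, -6]
14. PUSH 21 -> [-19, 66, 84, -85, -61, -6, 21]
15. PUSH 25 -> [-19, 66, 84, -85, -61, -6, 21, 25]
16. MUL -> [-19, 66, 84, -85, -61, -6, 525]
17. PUSH -35 -> [-19, 66, 84, -85, -61, -6, 525, -35]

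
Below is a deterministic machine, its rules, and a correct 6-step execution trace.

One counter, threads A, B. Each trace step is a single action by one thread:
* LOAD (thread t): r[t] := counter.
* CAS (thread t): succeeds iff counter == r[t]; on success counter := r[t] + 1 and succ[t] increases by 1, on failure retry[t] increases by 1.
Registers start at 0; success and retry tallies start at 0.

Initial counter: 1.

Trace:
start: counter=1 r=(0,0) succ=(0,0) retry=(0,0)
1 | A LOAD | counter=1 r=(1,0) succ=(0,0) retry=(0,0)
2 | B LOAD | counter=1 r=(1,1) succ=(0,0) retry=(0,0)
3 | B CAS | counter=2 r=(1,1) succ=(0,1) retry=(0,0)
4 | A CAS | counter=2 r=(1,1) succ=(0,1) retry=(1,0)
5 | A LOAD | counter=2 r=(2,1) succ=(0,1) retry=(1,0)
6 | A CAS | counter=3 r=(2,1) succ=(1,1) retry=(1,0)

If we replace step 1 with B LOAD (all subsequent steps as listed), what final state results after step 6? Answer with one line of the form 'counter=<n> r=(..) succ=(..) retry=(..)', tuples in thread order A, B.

(re-executing from step 1 with the substitution; state before step 1: counter=1 r=(0,0) succ=(0,0) retry=(0,0))
1 | B LOAD | counter=1 r=(0,1) succ=(0,0) retry=(0,0)
2 | B LOAD | counter=1 r=(0,1) succ=(0,0) retry=(0,0)
3 | B CAS | counter=2 r=(0,1) succ=(0,1) retry=(0,0)
4 | A CAS | counter=2 r=(0,1) succ=(0,1) retry=(1,0)
5 | A LOAD | counter=2 r=(2,1) succ=(0,1) retry=(1,0)
6 | A CAS | counter=3 r=(2,1) succ=(1,1) retry=(1,0)

counter=3 r=(2,1) succ=(1,1) retry=(1,0)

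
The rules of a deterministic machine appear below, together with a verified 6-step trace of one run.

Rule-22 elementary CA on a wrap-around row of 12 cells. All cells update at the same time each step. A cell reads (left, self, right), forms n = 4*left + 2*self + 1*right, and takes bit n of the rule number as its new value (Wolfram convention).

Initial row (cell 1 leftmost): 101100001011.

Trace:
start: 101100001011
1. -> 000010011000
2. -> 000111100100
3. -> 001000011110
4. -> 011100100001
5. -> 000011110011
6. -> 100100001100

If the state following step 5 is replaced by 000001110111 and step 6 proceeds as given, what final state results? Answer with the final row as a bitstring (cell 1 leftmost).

100010000000

state after step 5 := 000001110111
6. -> 100010000000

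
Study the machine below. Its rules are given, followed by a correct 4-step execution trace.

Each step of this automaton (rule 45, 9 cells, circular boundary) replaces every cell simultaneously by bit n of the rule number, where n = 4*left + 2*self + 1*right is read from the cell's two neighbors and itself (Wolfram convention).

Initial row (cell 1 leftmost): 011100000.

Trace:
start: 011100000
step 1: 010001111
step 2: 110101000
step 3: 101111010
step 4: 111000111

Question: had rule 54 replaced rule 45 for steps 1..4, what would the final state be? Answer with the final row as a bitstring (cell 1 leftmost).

011101001

(re-executing steps 1..4 under rule 54; state before step 1: 011100000)
step 1: 100010000
step 2: 110111001
step 3: 001000110
step 4: 011101001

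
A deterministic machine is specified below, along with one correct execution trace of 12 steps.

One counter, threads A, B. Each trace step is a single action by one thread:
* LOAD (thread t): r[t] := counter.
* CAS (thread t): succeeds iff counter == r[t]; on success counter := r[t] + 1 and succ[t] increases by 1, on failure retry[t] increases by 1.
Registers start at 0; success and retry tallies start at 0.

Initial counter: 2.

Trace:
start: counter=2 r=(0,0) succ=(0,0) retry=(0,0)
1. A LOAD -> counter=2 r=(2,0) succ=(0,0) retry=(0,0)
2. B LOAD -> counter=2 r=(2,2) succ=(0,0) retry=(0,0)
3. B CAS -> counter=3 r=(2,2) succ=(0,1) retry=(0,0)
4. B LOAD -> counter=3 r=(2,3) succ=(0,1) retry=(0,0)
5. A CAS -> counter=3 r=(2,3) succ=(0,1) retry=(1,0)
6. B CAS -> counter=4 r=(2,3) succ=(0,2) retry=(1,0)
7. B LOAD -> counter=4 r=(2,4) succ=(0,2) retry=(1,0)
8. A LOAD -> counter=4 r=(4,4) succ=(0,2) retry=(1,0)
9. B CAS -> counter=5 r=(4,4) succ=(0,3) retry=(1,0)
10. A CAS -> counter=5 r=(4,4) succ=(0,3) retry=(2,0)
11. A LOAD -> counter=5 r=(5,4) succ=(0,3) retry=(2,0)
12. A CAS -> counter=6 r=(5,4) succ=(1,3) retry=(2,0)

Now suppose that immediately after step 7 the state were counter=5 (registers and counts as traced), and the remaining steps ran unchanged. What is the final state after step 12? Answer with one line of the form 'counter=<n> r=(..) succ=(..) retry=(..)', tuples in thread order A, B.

state after step 7 := counter=5 r=(2,4) succ=(0,2) retry=(1,0)
8. A LOAD -> counter=5 r=(5,4) succ=(0,2) retry=(1,0)
9. B CAS -> counter=5 r=(5,4) succ=(0,2) retry=(1,1)
10. A CAS -> counter=6 r=(5,4) succ=(1,2) retry=(1,1)
11. A LOAD -> counter=6 r=(6,4) succ=(1,2) retry=(1,1)
12. A CAS -> counter=7 r=(6,4) succ=(2,2) retry=(1,1)

counter=7 r=(6,4) succ=(2,2) retry=(1,1)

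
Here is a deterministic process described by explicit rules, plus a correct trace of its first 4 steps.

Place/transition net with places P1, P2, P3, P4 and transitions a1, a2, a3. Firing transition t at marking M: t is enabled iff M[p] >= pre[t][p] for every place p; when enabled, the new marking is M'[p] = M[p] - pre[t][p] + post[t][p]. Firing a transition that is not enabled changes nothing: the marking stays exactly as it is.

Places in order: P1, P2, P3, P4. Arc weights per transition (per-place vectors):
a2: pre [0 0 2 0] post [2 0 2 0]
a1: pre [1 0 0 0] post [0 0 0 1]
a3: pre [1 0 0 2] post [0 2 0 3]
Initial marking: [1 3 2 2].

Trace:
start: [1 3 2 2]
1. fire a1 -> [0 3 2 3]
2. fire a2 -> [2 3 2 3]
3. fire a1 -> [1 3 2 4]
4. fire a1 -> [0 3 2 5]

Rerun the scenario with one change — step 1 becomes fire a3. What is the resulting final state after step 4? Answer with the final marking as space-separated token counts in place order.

(re-executing from step 1 with the substitution; state before step 1: [1 3 2 2])
1. fire a3 -> [0 5 2 3]
2. fire a2 -> [2 5 2 3]
3. fire a1 -> [1 5 2 4]
4. fire a1 -> [0 5 2 5]

0 5 2 5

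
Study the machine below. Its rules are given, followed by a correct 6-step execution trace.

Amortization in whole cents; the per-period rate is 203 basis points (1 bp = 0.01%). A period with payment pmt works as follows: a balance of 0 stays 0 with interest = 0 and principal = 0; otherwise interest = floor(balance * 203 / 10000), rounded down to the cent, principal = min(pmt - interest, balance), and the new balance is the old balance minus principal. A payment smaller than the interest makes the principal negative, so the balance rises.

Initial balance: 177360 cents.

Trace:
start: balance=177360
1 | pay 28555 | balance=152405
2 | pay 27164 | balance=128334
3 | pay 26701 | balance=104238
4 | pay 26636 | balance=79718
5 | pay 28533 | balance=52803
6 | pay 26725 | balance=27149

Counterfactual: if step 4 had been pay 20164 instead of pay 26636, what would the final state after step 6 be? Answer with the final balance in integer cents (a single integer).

(re-executing from step 4 with the substitution; state before step 4: balance=104238)
4 | pay 20164 | balance=86190
5 | pay 28533 | balance=59406
6 | pay 26725 | balance=33886

33886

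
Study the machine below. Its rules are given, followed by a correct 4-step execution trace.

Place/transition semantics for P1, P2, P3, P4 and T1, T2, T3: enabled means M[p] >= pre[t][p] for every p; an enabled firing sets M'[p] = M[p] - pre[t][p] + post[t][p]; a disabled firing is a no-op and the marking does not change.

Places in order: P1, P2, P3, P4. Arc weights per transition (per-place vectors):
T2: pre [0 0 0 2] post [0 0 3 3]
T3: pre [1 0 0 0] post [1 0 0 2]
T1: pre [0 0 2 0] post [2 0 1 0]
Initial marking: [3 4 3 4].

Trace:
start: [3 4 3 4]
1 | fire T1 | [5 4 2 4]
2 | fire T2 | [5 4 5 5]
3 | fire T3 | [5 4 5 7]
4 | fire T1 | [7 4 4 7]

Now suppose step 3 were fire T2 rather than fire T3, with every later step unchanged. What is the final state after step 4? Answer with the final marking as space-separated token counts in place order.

7 4 7 6

(re-executing from step 3 with the substitution; state before step 3: [5 4 5 5])
3 | fire T2 | [5 4 8 6]
4 | fire T1 | [7 4 7 6]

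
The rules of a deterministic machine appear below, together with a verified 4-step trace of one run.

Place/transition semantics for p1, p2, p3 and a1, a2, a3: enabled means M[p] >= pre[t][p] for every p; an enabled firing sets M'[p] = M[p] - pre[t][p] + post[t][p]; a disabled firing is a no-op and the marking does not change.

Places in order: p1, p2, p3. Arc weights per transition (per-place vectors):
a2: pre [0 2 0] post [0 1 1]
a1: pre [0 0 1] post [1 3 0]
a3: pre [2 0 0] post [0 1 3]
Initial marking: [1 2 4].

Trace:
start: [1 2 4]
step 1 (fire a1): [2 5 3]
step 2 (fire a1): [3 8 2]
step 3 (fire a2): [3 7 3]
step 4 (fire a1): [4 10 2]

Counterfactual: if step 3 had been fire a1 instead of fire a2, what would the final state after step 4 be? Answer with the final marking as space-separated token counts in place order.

(re-executing from step 3 with the substitution; state before step 3: [3 8 2])
step 3 (fire a1): [4 11 1]
step 4 (fire a1): [5 14 0]

5 14 0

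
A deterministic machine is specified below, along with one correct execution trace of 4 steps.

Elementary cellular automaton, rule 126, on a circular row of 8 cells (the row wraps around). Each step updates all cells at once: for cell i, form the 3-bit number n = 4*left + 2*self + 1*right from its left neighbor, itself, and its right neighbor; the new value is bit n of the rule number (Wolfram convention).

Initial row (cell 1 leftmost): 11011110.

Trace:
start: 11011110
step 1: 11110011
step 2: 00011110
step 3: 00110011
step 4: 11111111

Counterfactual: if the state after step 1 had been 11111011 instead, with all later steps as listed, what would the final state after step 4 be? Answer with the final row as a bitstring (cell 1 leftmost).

state after step 1 := 11111011
step 2: 00001110
step 3: 00011011
step 4: 10111111

10111111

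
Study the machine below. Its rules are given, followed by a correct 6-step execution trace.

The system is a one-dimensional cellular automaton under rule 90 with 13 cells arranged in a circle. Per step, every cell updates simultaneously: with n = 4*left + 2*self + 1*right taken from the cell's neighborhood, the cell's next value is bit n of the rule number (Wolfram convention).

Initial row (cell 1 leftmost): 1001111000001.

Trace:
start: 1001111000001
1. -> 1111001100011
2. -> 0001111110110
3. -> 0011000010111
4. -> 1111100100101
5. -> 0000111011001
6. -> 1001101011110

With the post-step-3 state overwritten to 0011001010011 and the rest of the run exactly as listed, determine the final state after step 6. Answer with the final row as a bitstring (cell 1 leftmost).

state after step 3 := 0011001010011
4. -> 1111110001111
5. -> 0000011011000
6. -> 0000111011100

0000111011100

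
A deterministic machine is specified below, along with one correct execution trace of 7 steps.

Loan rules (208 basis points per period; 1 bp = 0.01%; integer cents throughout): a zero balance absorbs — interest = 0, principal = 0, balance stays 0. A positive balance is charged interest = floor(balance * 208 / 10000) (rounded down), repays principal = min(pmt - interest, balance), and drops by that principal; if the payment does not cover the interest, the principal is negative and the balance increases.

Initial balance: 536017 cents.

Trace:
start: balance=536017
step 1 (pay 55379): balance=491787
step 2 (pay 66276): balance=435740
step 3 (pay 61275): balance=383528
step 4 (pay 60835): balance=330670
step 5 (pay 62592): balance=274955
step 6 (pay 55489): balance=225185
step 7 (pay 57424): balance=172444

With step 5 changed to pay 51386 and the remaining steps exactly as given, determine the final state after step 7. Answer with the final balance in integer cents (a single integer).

(re-executing from step 5 with the substitution; state before step 5: balance=330670)
step 5 (pay 51386): balance=286161
step 6 (pay 55489): balance=236624
step 7 (pay 57424): balance=184121

184121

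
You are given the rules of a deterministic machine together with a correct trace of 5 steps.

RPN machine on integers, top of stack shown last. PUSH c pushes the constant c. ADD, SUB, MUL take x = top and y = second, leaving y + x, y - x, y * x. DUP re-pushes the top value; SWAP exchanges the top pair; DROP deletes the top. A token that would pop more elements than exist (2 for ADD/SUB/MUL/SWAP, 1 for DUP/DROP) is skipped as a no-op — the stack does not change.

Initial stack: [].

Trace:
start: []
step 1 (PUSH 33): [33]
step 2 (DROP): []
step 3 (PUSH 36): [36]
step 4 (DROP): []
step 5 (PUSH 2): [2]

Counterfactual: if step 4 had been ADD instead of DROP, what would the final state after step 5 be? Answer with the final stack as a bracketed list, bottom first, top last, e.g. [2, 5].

[36, 2]

(re-executing from step 4 with the substitution; state before step 4: [36])
step 4 (ADD): [36]
step 5 (PUSH 2): [36, 2]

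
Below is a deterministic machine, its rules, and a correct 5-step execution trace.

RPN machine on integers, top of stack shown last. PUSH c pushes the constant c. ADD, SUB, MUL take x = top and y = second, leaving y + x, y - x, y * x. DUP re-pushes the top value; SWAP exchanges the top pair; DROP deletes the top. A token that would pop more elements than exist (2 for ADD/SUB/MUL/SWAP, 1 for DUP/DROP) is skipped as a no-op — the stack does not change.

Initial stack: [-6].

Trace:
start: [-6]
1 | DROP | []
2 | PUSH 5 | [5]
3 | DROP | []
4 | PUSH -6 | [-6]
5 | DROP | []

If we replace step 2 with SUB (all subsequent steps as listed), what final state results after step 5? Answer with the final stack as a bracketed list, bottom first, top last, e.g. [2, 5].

(re-executing from step 2 with the substitution; state before step 2: [])
2 | SUB | []
3 | DROP | []
4 | PUSH -6 | [-6]
5 | DROP | []

[]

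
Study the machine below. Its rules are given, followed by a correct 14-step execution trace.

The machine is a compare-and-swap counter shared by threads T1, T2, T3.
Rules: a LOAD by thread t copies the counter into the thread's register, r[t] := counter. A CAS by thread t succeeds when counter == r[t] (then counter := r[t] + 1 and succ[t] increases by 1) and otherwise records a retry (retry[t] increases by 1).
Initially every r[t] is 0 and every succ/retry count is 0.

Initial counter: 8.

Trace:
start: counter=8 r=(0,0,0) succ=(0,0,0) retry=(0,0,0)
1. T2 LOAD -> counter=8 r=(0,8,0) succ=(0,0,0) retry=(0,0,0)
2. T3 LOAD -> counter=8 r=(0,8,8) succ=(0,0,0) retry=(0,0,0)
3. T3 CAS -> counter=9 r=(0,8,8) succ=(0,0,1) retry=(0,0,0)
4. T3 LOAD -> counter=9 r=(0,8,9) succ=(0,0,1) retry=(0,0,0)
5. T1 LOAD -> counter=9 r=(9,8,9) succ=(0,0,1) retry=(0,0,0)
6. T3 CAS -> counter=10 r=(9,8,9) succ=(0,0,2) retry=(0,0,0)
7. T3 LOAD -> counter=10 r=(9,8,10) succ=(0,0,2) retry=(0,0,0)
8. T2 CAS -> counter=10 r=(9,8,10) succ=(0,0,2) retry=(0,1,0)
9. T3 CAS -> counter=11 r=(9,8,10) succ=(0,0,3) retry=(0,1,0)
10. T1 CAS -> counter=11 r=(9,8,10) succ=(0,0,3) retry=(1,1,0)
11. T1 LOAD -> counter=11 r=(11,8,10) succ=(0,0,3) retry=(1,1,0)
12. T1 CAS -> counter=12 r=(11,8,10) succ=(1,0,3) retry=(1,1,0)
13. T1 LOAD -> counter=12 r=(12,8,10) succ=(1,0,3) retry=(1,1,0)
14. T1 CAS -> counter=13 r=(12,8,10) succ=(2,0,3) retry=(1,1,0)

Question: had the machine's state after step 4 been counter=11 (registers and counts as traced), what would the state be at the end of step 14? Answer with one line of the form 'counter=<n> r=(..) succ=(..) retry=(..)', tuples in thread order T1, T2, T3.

state after step 4 := counter=11 r=(0,8,9) succ=(0,0,1) retry=(0,0,0)
5. T1 LOAD -> counter=11 r=(11,8,9) succ=(0,0,1) retry=(0,0,0)
6. T3 CAS -> counter=11 r=(11,8,9) succ=(0,0,1) retry=(0,0,1)
7. T3 LOAD -> counter=11 r=(11,8,11) succ=(0,0,1) retry=(0,0,1)
8. T2 CAS -> counter=11 r=(11,8,11) succ=(0,0,1) retry=(0,1,1)
9. T3 CAS -> counter=12 r=(11,8,11) succ=(0,0,2) retry=(0,1,1)
10. T1 CAS -> counter=12 r=(11,8,11) succ=(0,0,2) retry=(1,1,1)
11. T1 LOAD -> counter=12 r=(12,8,11) succ=(0,0,2) retry=(1,1,1)
12. T1 CAS -> counter=13 r=(12,8,11) succ=(1,0,2) retry=(1,1,1)
13. T1 LOAD -> counter=13 r=(13,8,11) succ=(1,0,2) retry=(1,1,1)
14. T1 CAS -> counter=14 r=(13,8,11) succ=(2,0,2) retry=(1,1,1)

counter=14 r=(13,8,11) succ=(2,0,2) retry=(1,1,1)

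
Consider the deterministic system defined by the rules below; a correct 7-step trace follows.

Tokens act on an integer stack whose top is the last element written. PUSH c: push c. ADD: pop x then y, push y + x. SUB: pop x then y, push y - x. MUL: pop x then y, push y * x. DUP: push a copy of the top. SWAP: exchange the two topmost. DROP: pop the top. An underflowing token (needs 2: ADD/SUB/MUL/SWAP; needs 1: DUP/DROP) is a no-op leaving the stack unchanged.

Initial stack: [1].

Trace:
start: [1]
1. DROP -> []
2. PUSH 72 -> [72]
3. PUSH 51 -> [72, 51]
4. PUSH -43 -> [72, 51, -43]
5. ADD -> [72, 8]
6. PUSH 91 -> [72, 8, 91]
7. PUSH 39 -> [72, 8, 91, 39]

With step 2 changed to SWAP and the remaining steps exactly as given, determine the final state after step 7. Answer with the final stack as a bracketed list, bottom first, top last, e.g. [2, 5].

(re-executing from step 2 with the substitution; state before step 2: [])
2. SWAP -> []
3. PUSH 51 -> [51]
4. PUSH -43 -> [51, -43]
5. ADD -> [8]
6. PUSH 91 -> [8, 91]
7. PUSH 39 -> [8, 91, 39]

[8, 91, 39]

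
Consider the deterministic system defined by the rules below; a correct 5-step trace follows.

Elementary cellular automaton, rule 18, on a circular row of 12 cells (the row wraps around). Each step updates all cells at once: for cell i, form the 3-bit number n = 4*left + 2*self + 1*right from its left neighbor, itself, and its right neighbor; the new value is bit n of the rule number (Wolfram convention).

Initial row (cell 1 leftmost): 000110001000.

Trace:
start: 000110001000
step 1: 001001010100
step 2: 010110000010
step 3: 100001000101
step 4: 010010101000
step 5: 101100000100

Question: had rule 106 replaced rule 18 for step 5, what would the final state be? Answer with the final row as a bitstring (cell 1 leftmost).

(re-executing step 5 under rule 106; state before step 5: 010010101000)
step 5: 100101010000

100101010000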